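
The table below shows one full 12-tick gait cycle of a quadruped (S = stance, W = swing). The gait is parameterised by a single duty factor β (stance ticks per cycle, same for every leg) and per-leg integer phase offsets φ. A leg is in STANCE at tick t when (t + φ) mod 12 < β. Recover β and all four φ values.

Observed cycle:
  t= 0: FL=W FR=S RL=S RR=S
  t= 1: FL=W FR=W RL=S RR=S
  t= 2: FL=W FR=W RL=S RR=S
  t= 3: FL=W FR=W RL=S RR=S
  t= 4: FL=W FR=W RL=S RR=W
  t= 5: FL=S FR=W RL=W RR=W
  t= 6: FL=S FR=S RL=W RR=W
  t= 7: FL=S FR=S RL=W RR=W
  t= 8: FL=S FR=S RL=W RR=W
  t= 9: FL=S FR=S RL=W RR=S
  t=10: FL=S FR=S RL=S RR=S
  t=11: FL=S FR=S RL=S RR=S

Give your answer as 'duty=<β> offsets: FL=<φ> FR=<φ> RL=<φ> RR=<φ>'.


duty=7 offsets: FL=7 FR=6 RL=2 RR=3

duty β = stance ticks per leg = 7
FL: stance ticks = 7; W→S at t=5 → φ=7
FR: stance ticks = 7; W→S at t=6 → φ=6
RL: stance ticks = 7; W→S at t=10 → φ=2
RR: stance ticks = 7; W→S at t=9 → φ=3


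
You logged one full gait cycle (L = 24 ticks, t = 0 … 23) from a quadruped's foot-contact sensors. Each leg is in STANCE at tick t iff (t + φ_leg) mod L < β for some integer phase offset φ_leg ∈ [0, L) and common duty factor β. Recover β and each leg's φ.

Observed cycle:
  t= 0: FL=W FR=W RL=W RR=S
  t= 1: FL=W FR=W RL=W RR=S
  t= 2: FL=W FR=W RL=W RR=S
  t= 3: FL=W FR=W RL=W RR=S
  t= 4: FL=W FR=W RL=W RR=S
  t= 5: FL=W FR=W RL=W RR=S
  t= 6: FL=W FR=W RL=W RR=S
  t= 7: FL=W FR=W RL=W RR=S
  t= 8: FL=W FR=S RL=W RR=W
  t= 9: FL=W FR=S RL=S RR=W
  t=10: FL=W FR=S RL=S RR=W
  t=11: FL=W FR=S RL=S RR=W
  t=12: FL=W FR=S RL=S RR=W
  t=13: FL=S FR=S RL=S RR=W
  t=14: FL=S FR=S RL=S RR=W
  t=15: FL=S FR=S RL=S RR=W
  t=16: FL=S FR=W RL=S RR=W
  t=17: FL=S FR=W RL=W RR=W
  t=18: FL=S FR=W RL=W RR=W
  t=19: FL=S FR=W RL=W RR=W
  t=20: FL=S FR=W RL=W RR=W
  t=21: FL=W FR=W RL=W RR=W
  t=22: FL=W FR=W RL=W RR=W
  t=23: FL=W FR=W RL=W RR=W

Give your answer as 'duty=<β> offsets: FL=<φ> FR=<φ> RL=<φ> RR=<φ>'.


duty β = stance ticks per leg = 8
FL: stance ticks = 8; W→S at t=13 → φ=11
FR: stance ticks = 8; W→S at t=8 → φ=16
RL: stance ticks = 8; W→S at t=9 → φ=15
RR: stance ticks = 8; W→S at t=0 → φ=0

duty=8 offsets: FL=11 FR=16 RL=15 RR=0


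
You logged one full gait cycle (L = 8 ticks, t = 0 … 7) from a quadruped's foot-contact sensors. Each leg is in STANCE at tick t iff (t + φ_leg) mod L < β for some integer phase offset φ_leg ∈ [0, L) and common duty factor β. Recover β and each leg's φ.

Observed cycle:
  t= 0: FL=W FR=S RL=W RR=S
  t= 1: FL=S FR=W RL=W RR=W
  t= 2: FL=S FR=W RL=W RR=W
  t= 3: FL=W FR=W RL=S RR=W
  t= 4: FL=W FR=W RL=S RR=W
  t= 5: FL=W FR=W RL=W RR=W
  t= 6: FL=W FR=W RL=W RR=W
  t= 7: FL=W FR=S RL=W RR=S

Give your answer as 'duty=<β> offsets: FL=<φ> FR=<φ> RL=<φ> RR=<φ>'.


duty β = stance ticks per leg = 2
FL: stance ticks = 2; W→S at t=1 → φ=7
FR: stance ticks = 2; W→S at t=7 → φ=1
RL: stance ticks = 2; W→S at t=3 → φ=5
RR: stance ticks = 2; W→S at t=7 → φ=1

duty=2 offsets: FL=7 FR=1 RL=5 RR=1


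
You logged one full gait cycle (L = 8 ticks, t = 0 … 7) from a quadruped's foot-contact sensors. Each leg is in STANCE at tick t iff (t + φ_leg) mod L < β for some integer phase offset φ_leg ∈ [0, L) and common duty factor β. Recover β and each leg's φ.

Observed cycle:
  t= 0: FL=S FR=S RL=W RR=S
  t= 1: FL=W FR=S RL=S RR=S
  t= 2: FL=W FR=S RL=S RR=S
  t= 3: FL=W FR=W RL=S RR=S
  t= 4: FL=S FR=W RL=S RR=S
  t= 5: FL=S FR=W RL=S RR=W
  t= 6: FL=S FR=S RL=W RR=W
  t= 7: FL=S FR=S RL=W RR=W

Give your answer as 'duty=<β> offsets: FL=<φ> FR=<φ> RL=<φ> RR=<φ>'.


duty=5 offsets: FL=4 FR=2 RL=7 RR=0

duty β = stance ticks per leg = 5
FL: stance ticks = 5; W→S at t=4 → φ=4
FR: stance ticks = 5; W→S at t=6 → φ=2
RL: stance ticks = 5; W→S at t=1 → φ=7
RR: stance ticks = 5; W→S at t=0 → φ=0


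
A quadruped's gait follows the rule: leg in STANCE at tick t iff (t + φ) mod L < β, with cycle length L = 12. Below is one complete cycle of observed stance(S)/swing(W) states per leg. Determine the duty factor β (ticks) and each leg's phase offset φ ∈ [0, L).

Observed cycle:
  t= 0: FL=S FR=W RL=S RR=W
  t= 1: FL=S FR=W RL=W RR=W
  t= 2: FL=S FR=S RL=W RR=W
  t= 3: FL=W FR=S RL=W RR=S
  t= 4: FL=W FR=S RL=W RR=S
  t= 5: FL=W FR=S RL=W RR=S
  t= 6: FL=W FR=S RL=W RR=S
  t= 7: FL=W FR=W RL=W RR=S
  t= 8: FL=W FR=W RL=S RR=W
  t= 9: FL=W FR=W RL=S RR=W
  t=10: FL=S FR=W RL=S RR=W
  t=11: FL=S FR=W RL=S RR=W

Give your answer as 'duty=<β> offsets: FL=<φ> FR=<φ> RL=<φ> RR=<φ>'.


duty β = stance ticks per leg = 5
FL: stance ticks = 5; W→S at t=10 → φ=2
FR: stance ticks = 5; W→S at t=2 → φ=10
RL: stance ticks = 5; W→S at t=8 → φ=4
RR: stance ticks = 5; W→S at t=3 → φ=9

duty=5 offsets: FL=2 FR=10 RL=4 RR=9


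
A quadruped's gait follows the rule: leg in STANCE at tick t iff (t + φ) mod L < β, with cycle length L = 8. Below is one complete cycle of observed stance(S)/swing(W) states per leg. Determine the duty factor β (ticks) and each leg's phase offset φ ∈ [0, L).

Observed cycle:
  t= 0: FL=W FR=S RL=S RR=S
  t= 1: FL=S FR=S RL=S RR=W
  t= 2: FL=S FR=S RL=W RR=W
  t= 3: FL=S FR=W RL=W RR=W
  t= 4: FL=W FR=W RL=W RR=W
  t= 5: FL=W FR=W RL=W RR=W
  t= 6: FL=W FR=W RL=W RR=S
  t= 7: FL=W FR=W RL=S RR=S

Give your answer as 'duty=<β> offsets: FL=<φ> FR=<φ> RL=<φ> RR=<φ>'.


duty β = stance ticks per leg = 3
FL: stance ticks = 3; W→S at t=1 → φ=7
FR: stance ticks = 3; W→S at t=0 → φ=0
RL: stance ticks = 3; W→S at t=7 → φ=1
RR: stance ticks = 3; W→S at t=6 → φ=2

duty=3 offsets: FL=7 FR=0 RL=1 RR=2


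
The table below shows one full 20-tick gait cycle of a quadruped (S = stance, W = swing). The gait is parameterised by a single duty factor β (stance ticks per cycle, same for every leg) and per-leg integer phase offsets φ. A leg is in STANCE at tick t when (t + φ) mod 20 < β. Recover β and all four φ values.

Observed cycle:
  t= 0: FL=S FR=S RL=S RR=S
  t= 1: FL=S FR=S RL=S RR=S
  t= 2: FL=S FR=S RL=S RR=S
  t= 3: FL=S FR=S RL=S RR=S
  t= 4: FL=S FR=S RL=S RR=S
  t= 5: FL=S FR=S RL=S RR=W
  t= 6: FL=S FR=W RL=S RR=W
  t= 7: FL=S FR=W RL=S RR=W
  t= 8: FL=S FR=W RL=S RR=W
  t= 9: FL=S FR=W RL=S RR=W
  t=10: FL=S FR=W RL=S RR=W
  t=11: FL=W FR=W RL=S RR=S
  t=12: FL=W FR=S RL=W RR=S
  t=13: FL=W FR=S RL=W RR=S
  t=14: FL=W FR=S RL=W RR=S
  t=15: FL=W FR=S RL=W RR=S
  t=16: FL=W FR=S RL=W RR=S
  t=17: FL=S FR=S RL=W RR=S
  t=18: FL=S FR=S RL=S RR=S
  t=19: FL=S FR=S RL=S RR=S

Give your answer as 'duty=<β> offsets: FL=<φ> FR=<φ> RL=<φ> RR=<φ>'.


duty β = stance ticks per leg = 14
FL: stance ticks = 14; W→S at t=17 → φ=3
FR: stance ticks = 14; W→S at t=12 → φ=8
RL: stance ticks = 14; W→S at t=18 → φ=2
RR: stance ticks = 14; W→S at t=11 → φ=9

duty=14 offsets: FL=3 FR=8 RL=2 RR=9


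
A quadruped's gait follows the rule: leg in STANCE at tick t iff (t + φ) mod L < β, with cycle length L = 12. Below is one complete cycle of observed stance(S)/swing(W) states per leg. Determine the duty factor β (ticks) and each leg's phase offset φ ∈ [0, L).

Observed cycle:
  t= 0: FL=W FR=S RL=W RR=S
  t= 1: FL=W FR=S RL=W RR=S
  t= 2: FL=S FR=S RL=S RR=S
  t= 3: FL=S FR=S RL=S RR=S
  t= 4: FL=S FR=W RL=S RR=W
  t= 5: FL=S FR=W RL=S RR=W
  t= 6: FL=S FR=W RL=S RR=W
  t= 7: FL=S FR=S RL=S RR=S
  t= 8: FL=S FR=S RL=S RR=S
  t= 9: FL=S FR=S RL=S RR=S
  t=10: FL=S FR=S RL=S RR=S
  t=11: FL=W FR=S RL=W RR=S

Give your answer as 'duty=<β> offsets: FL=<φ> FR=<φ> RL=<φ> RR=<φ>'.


duty β = stance ticks per leg = 9
FL: stance ticks = 9; W→S at t=2 → φ=10
FR: stance ticks = 9; W→S at t=7 → φ=5
RL: stance ticks = 9; W→S at t=2 → φ=10
RR: stance ticks = 9; W→S at t=7 → φ=5

duty=9 offsets: FL=10 FR=5 RL=10 RR=5


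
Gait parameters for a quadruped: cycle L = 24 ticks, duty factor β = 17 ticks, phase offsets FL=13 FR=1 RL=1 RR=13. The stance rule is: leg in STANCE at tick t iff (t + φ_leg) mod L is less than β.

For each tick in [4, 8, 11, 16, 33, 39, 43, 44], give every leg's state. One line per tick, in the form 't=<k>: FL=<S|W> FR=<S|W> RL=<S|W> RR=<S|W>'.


t=4: FL=W FR=S RL=S RR=W
t=8: FL=W FR=S RL=S RR=W
t=11: FL=S FR=S RL=S RR=S
t=16: FL=S FR=W RL=W RR=S
t=33: FL=W FR=S RL=S RR=W
t=39: FL=S FR=S RL=S RR=S
t=43: FL=S FR=W RL=W RR=S
t=44: FL=S FR=W RL=W RR=S

t=4: phase=(17,5,5,17) vs β=17 → FL=W FR=S RL=S RR=W
t=8: phase=(21,9,9,21) vs β=17 → FL=W FR=S RL=S RR=W
t=11: phase=(0,12,12,0) vs β=17 → FL=S FR=S RL=S RR=S
t=16: phase=(5,17,17,5) vs β=17 → FL=S FR=W RL=W RR=S
t=33: phase=(22,10,10,22) vs β=17 → FL=W FR=S RL=S RR=W
t=39: phase=(4,16,16,4) vs β=17 → FL=S FR=S RL=S RR=S
t=43: phase=(8,20,20,8) vs β=17 → FL=S FR=W RL=W RR=S
t=44: phase=(9,21,21,9) vs β=17 → FL=S FR=W RL=W RR=S


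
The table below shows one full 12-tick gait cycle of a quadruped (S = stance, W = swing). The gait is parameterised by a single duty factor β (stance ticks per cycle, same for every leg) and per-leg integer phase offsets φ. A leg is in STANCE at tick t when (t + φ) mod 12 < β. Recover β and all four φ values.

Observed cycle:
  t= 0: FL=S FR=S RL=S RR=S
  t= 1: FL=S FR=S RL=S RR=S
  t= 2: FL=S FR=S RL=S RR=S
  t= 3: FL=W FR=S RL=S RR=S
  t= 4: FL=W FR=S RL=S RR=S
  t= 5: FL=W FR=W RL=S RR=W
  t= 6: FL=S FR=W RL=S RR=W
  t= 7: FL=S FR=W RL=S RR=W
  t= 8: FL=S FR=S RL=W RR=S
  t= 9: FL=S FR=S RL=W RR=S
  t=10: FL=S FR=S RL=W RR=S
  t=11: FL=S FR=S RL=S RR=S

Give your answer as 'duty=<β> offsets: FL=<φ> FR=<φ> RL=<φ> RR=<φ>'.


duty=9 offsets: FL=6 FR=4 RL=1 RR=4

duty β = stance ticks per leg = 9
FL: stance ticks = 9; W→S at t=6 → φ=6
FR: stance ticks = 9; W→S at t=8 → φ=4
RL: stance ticks = 9; W→S at t=11 → φ=1
RR: stance ticks = 9; W→S at t=8 → φ=4


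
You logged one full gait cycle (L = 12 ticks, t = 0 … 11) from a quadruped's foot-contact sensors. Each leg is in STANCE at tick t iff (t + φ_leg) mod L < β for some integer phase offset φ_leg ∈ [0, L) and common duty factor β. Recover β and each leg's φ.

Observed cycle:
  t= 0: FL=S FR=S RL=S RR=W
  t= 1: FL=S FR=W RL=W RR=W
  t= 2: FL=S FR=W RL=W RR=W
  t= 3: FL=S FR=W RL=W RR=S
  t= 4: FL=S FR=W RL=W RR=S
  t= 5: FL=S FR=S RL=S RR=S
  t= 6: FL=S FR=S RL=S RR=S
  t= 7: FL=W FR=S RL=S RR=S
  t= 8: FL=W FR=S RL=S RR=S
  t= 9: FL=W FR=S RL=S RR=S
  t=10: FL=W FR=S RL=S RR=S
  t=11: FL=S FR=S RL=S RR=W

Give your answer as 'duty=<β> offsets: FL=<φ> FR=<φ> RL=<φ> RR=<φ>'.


duty=8 offsets: FL=1 FR=7 RL=7 RR=9

duty β = stance ticks per leg = 8
FL: stance ticks = 8; W→S at t=11 → φ=1
FR: stance ticks = 8; W→S at t=5 → φ=7
RL: stance ticks = 8; W→S at t=5 → φ=7
RR: stance ticks = 8; W→S at t=3 → φ=9


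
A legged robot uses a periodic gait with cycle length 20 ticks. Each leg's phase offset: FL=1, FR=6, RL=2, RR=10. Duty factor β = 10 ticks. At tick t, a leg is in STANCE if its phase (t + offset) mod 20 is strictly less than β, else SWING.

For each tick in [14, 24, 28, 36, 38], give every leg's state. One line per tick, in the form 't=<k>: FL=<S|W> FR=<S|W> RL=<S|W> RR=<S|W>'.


t=14: phase=(15,0,16,4) vs β=10 → FL=W FR=S RL=W RR=S
t=24: phase=(5,10,6,14) vs β=10 → FL=S FR=W RL=S RR=W
t=28: phase=(9,14,10,18) vs β=10 → FL=S FR=W RL=W RR=W
t=36: phase=(17,2,18,6) vs β=10 → FL=W FR=S RL=W RR=S
t=38: phase=(19,4,0,8) vs β=10 → FL=W FR=S RL=S RR=S

t=14: FL=W FR=S RL=W RR=S
t=24: FL=S FR=W RL=S RR=W
t=28: FL=S FR=W RL=W RR=W
t=36: FL=W FR=S RL=W RR=S
t=38: FL=W FR=S RL=S RR=S


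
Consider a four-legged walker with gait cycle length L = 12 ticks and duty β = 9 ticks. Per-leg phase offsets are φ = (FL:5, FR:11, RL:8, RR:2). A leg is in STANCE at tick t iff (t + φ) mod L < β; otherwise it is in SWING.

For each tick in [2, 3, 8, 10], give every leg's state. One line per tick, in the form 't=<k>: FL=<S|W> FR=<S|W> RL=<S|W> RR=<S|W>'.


t=2: phase=(7,1,10,4) vs β=9 → FL=S FR=S RL=W RR=S
t=3: phase=(8,2,11,5) vs β=9 → FL=S FR=S RL=W RR=S
t=8: phase=(1,7,4,10) vs β=9 → FL=S FR=S RL=S RR=W
t=10: phase=(3,9,6,0) vs β=9 → FL=S FR=W RL=S RR=S

t=2: FL=S FR=S RL=W RR=S
t=3: FL=S FR=S RL=W RR=S
t=8: FL=S FR=S RL=S RR=W
t=10: FL=S FR=W RL=S RR=S


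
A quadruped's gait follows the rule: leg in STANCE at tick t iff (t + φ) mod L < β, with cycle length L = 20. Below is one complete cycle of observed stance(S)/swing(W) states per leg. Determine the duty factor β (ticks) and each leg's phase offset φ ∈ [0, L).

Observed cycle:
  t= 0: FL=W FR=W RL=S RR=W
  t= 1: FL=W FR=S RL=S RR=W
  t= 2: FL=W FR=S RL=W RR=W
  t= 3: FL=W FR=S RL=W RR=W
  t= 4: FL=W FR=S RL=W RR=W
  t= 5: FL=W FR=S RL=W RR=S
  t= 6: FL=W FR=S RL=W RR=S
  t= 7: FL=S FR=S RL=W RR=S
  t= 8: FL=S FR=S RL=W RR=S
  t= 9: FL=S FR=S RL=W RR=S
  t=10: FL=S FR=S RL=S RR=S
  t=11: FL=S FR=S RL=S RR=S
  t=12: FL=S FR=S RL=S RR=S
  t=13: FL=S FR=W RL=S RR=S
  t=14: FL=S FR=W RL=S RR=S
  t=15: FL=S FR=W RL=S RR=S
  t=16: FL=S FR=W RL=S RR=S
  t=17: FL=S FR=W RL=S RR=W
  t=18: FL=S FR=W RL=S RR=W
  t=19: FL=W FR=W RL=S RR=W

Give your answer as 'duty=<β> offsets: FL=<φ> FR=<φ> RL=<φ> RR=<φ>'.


duty β = stance ticks per leg = 12
FL: stance ticks = 12; W→S at t=7 → φ=13
FR: stance ticks = 12; W→S at t=1 → φ=19
RL: stance ticks = 12; W→S at t=10 → φ=10
RR: stance ticks = 12; W→S at t=5 → φ=15

duty=12 offsets: FL=13 FR=19 RL=10 RR=15


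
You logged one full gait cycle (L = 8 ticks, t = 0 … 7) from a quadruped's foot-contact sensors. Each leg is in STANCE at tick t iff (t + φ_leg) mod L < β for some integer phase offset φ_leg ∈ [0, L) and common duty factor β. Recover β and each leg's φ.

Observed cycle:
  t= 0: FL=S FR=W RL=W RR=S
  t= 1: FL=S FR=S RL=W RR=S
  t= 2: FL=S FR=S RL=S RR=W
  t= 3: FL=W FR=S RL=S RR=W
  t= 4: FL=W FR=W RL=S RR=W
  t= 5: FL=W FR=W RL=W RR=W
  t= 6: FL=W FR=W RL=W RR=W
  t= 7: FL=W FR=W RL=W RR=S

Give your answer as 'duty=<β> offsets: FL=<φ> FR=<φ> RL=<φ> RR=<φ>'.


duty β = stance ticks per leg = 3
FL: stance ticks = 3; W→S at t=0 → φ=0
FR: stance ticks = 3; W→S at t=1 → φ=7
RL: stance ticks = 3; W→S at t=2 → φ=6
RR: stance ticks = 3; W→S at t=7 → φ=1

duty=3 offsets: FL=0 FR=7 RL=6 RR=1


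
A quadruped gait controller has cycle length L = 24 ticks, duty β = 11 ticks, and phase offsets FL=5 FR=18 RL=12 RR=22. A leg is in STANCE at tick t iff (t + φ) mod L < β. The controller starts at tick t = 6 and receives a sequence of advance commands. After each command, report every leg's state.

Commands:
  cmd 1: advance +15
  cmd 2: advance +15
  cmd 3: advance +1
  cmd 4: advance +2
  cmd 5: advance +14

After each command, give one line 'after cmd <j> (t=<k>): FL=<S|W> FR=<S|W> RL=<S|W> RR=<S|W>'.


after cmd 1 (t=21): FL=S FR=W RL=S RR=W
after cmd 2 (t=36): FL=W FR=S RL=S RR=S
after cmd 3 (t=37): FL=W FR=S RL=S RR=W
after cmd 4 (t=39): FL=W FR=S RL=S RR=W
after cmd 5 (t=53): FL=S FR=W RL=W RR=S

start t=6: FL=W FR=S RL=W RR=S
cmd 1: advance +15 → t=21, phase=(2,15,9,19) → FL=S FR=W RL=S RR=W
cmd 2: advance +15 → t=36, phase=(17,6,0,10) → FL=W FR=S RL=S RR=S
cmd 3: advance +1 → t=37, phase=(18,7,1,11) → FL=W FR=S RL=S RR=W
cmd 4: advance +2 → t=39, phase=(20,9,3,13) → FL=W FR=S RL=S RR=W
cmd 5: advance +14 → t=53, phase=(10,23,17,3) → FL=S FR=W RL=W RR=S


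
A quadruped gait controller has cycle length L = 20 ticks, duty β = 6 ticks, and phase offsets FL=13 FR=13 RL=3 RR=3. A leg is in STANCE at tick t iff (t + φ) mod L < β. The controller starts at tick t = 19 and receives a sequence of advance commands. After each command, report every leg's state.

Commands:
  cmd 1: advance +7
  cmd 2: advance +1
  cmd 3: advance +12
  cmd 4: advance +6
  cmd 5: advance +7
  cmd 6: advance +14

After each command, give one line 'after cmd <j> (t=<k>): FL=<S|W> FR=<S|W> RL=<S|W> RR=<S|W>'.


after cmd 1 (t=26): FL=W FR=W RL=W RR=W
after cmd 2 (t=27): FL=S FR=S RL=W RR=W
after cmd 3 (t=39): FL=W FR=W RL=S RR=S
after cmd 4 (t=45): FL=W FR=W RL=W RR=W
after cmd 5 (t=52): FL=S FR=S RL=W RR=W
after cmd 6 (t=66): FL=W FR=W RL=W RR=W

start t=19: FL=W FR=W RL=S RR=S
cmd 1: advance +7 → t=26, phase=(19,19,9,9) → FL=W FR=W RL=W RR=W
cmd 2: advance +1 → t=27, phase=(0,0,10,10) → FL=S FR=S RL=W RR=W
cmd 3: advance +12 → t=39, phase=(12,12,2,2) → FL=W FR=W RL=S RR=S
cmd 4: advance +6 → t=45, phase=(18,18,8,8) → FL=W FR=W RL=W RR=W
cmd 5: advance +7 → t=52, phase=(5,5,15,15) → FL=S FR=S RL=W RR=W
cmd 6: advance +14 → t=66, phase=(19,19,9,9) → FL=W FR=W RL=W RR=W


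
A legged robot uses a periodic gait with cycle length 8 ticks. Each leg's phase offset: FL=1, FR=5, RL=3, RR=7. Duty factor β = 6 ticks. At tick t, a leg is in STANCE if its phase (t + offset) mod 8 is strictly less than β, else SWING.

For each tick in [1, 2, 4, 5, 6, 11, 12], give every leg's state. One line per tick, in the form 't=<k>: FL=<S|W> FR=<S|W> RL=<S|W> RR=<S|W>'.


t=1: phase=(2,6,4,0) vs β=6 → FL=S FR=W RL=S RR=S
t=2: phase=(3,7,5,1) vs β=6 → FL=S FR=W RL=S RR=S
t=4: phase=(5,1,7,3) vs β=6 → FL=S FR=S RL=W RR=S
t=5: phase=(6,2,0,4) vs β=6 → FL=W FR=S RL=S RR=S
t=6: phase=(7,3,1,5) vs β=6 → FL=W FR=S RL=S RR=S
t=11: phase=(4,0,6,2) vs β=6 → FL=S FR=S RL=W RR=S
t=12: phase=(5,1,7,3) vs β=6 → FL=S FR=S RL=W RR=S

t=1: FL=S FR=W RL=S RR=S
t=2: FL=S FR=W RL=S RR=S
t=4: FL=S FR=S RL=W RR=S
t=5: FL=W FR=S RL=S RR=S
t=6: FL=W FR=S RL=S RR=S
t=11: FL=S FR=S RL=W RR=S
t=12: FL=S FR=S RL=W RR=S


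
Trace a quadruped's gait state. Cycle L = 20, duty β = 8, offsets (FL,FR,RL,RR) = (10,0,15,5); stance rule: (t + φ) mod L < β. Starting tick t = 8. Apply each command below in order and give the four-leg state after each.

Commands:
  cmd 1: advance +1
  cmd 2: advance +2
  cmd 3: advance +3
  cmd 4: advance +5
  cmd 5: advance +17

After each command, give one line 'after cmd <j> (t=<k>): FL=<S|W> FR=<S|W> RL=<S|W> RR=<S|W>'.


after cmd 1 (t=9): FL=W FR=W RL=S RR=W
after cmd 2 (t=11): FL=S FR=W RL=S RR=W
after cmd 3 (t=14): FL=S FR=W RL=W RR=W
after cmd 4 (t=19): FL=W FR=W RL=W RR=S
after cmd 5 (t=36): FL=S FR=W RL=W RR=S

start t=8: FL=W FR=W RL=S RR=W
cmd 1: advance +1 → t=9, phase=(19,9,4,14) → FL=W FR=W RL=S RR=W
cmd 2: advance +2 → t=11, phase=(1,11,6,16) → FL=S FR=W RL=S RR=W
cmd 3: advance +3 → t=14, phase=(4,14,9,19) → FL=S FR=W RL=W RR=W
cmd 4: advance +5 → t=19, phase=(9,19,14,4) → FL=W FR=W RL=W RR=S
cmd 5: advance +17 → t=36, phase=(6,16,11,1) → FL=S FR=W RL=W RR=S


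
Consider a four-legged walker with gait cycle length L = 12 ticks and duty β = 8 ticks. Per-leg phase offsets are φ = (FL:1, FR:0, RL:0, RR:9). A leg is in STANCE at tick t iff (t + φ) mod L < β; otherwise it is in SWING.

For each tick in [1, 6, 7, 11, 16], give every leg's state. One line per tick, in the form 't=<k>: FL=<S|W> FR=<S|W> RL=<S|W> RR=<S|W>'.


t=1: FL=S FR=S RL=S RR=W
t=6: FL=S FR=S RL=S RR=S
t=7: FL=W FR=S RL=S RR=S
t=11: FL=S FR=W RL=W RR=W
t=16: FL=S FR=S RL=S RR=S

t=1: phase=(2,1,1,10) vs β=8 → FL=S FR=S RL=S RR=W
t=6: phase=(7,6,6,3) vs β=8 → FL=S FR=S RL=S RR=S
t=7: phase=(8,7,7,4) vs β=8 → FL=W FR=S RL=S RR=S
t=11: phase=(0,11,11,8) vs β=8 → FL=S FR=W RL=W RR=W
t=16: phase=(5,4,4,1) vs β=8 → FL=S FR=S RL=S RR=S


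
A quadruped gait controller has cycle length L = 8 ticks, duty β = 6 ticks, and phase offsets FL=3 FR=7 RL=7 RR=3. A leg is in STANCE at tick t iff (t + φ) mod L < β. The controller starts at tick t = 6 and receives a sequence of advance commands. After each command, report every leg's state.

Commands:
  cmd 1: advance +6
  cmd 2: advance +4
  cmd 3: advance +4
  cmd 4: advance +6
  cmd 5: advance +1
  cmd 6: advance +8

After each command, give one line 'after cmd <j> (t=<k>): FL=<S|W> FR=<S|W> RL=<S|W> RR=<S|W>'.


start t=6: FL=S FR=S RL=S RR=S
cmd 1: advance +6 → t=12, phase=(7,3,3,7) → FL=W FR=S RL=S RR=W
cmd 2: advance +4 → t=16, phase=(3,7,7,3) → FL=S FR=W RL=W RR=S
cmd 3: advance +4 → t=20, phase=(7,3,3,7) → FL=W FR=S RL=S RR=W
cmd 4: advance +6 → t=26, phase=(5,1,1,5) → FL=S FR=S RL=S RR=S
cmd 5: advance +1 → t=27, phase=(6,2,2,6) → FL=W FR=S RL=S RR=W
cmd 6: advance +8 → t=35, phase=(6,2,2,6) → FL=W FR=S RL=S RR=W

after cmd 1 (t=12): FL=W FR=S RL=S RR=W
after cmd 2 (t=16): FL=S FR=W RL=W RR=S
after cmd 3 (t=20): FL=W FR=S RL=S RR=W
after cmd 4 (t=26): FL=S FR=S RL=S RR=S
after cmd 5 (t=27): FL=W FR=S RL=S RR=W
after cmd 6 (t=35): FL=W FR=S RL=S RR=W


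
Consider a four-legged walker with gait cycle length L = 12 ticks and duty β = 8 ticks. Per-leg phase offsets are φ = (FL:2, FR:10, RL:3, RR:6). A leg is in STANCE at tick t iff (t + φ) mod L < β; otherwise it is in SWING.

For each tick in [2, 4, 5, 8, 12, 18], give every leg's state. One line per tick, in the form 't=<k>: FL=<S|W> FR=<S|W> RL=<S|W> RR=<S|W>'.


t=2: FL=S FR=S RL=S RR=W
t=4: FL=S FR=S RL=S RR=W
t=5: FL=S FR=S RL=W RR=W
t=8: FL=W FR=S RL=W RR=S
t=12: FL=S FR=W RL=S RR=S
t=18: FL=W FR=S RL=W RR=S

t=2: phase=(4,0,5,8) vs β=8 → FL=S FR=S RL=S RR=W
t=4: phase=(6,2,7,10) vs β=8 → FL=S FR=S RL=S RR=W
t=5: phase=(7,3,8,11) vs β=8 → FL=S FR=S RL=W RR=W
t=8: phase=(10,6,11,2) vs β=8 → FL=W FR=S RL=W RR=S
t=12: phase=(2,10,3,6) vs β=8 → FL=S FR=W RL=S RR=S
t=18: phase=(8,4,9,0) vs β=8 → FL=W FR=S RL=W RR=S


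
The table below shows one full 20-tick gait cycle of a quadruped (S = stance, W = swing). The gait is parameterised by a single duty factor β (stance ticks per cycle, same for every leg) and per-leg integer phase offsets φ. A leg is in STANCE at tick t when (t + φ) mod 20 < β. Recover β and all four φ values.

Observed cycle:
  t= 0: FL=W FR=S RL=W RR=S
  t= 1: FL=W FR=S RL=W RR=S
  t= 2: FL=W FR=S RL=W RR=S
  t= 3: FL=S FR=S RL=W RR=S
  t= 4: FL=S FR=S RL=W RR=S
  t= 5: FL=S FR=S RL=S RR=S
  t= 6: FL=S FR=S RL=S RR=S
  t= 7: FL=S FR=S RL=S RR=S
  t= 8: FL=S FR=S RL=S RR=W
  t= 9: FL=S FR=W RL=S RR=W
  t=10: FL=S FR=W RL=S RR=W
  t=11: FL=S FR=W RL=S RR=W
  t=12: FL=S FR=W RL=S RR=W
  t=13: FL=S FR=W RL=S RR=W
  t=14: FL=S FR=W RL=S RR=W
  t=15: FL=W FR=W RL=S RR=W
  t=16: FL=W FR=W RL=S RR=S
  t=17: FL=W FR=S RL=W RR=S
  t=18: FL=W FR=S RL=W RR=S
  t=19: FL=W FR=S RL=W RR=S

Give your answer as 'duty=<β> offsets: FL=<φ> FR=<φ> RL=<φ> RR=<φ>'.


duty=12 offsets: FL=17 FR=3 RL=15 RR=4

duty β = stance ticks per leg = 12
FL: stance ticks = 12; W→S at t=3 → φ=17
FR: stance ticks = 12; W→S at t=17 → φ=3
RL: stance ticks = 12; W→S at t=5 → φ=15
RR: stance ticks = 12; W→S at t=16 → φ=4


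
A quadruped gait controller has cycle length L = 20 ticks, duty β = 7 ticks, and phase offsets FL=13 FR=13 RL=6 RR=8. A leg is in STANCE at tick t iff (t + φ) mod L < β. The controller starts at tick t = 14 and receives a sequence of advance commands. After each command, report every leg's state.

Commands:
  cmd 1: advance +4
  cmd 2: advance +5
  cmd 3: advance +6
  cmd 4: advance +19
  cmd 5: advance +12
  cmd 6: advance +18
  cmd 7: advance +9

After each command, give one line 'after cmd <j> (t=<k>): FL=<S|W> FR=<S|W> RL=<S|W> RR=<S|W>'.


start t=14: FL=W FR=W RL=S RR=S
cmd 1: advance +4 → t=18, phase=(11,11,4,6) → FL=W FR=W RL=S RR=S
cmd 2: advance +5 → t=23, phase=(16,16,9,11) → FL=W FR=W RL=W RR=W
cmd 3: advance +6 → t=29, phase=(2,2,15,17) → FL=S FR=S RL=W RR=W
cmd 4: advance +19 → t=48, phase=(1,1,14,16) → FL=S FR=S RL=W RR=W
cmd 5: advance +12 → t=60, phase=(13,13,6,8) → FL=W FR=W RL=S RR=W
cmd 6: advance +18 → t=78, phase=(11,11,4,6) → FL=W FR=W RL=S RR=S
cmd 7: advance +9 → t=87, phase=(0,0,13,15) → FL=S FR=S RL=W RR=W

after cmd 1 (t=18): FL=W FR=W RL=S RR=S
after cmd 2 (t=23): FL=W FR=W RL=W RR=W
after cmd 3 (t=29): FL=S FR=S RL=W RR=W
after cmd 4 (t=48): FL=S FR=S RL=W RR=W
after cmd 5 (t=60): FL=W FR=W RL=S RR=W
after cmd 6 (t=78): FL=W FR=W RL=S RR=S
after cmd 7 (t=87): FL=S FR=S RL=W RR=W


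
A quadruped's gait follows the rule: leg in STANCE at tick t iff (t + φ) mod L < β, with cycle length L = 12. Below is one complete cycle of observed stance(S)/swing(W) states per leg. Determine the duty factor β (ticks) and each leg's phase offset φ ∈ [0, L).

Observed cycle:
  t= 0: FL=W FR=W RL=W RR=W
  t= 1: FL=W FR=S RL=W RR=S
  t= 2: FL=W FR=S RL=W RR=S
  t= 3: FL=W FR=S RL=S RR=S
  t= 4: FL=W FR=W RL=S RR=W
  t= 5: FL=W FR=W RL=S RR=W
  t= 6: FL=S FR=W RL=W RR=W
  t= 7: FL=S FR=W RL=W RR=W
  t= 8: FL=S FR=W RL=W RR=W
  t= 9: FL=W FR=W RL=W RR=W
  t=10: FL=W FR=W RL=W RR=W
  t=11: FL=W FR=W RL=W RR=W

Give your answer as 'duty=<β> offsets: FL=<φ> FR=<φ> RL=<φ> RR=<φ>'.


duty β = stance ticks per leg = 3
FL: stance ticks = 3; W→S at t=6 → φ=6
FR: stance ticks = 3; W→S at t=1 → φ=11
RL: stance ticks = 3; W→S at t=3 → φ=9
RR: stance ticks = 3; W→S at t=1 → φ=11

duty=3 offsets: FL=6 FR=11 RL=9 RR=11


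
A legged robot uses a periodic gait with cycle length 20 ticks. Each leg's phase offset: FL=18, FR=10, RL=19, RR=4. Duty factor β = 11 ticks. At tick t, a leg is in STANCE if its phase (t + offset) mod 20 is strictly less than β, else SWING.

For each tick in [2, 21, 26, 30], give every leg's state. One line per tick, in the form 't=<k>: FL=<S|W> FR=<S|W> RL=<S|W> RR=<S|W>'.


t=2: FL=S FR=W RL=S RR=S
t=21: FL=W FR=W RL=S RR=S
t=26: FL=S FR=W RL=S RR=S
t=30: FL=S FR=S RL=S RR=W

t=2: phase=(0,12,1,6) vs β=11 → FL=S FR=W RL=S RR=S
t=21: phase=(19,11,0,5) vs β=11 → FL=W FR=W RL=S RR=S
t=26: phase=(4,16,5,10) vs β=11 → FL=S FR=W RL=S RR=S
t=30: phase=(8,0,9,14) vs β=11 → FL=S FR=S RL=S RR=W


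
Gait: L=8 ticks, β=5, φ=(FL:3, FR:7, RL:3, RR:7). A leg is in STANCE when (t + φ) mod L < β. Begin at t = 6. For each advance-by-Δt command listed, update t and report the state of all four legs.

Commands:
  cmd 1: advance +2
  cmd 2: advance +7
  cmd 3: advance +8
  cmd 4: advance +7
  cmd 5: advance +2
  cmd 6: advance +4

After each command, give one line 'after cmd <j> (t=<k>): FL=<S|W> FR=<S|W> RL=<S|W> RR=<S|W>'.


start t=6: FL=S FR=W RL=S RR=W
cmd 1: advance +2 → t=8, phase=(3,7,3,7) → FL=S FR=W RL=S RR=W
cmd 2: advance +7 → t=15, phase=(2,6,2,6) → FL=S FR=W RL=S RR=W
cmd 3: advance +8 → t=23, phase=(2,6,2,6) → FL=S FR=W RL=S RR=W
cmd 4: advance +7 → t=30, phase=(1,5,1,5) → FL=S FR=W RL=S RR=W
cmd 5: advance +2 → t=32, phase=(3,7,3,7) → FL=S FR=W RL=S RR=W
cmd 6: advance +4 → t=36, phase=(7,3,7,3) → FL=W FR=S RL=W RR=S

after cmd 1 (t=8): FL=S FR=W RL=S RR=W
after cmd 2 (t=15): FL=S FR=W RL=S RR=W
after cmd 3 (t=23): FL=S FR=W RL=S RR=W
after cmd 4 (t=30): FL=S FR=W RL=S RR=W
after cmd 5 (t=32): FL=S FR=W RL=S RR=W
after cmd 6 (t=36): FL=W FR=S RL=W RR=S


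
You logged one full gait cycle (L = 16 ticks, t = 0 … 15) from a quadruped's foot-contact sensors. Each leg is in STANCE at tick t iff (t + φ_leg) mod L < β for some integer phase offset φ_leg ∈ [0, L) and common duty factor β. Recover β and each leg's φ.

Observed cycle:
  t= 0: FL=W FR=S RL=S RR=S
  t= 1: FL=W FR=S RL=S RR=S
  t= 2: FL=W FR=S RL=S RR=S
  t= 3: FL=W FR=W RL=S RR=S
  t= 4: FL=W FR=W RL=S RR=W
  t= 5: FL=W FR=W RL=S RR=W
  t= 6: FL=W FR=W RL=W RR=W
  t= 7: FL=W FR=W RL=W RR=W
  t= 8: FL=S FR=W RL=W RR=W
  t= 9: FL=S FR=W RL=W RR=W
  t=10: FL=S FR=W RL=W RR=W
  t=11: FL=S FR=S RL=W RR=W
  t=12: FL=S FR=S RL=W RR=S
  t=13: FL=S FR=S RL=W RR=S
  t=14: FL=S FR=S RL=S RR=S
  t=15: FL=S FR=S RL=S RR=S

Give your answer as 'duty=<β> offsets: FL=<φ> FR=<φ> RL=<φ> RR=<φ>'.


duty=8 offsets: FL=8 FR=5 RL=2 RR=4

duty β = stance ticks per leg = 8
FL: stance ticks = 8; W→S at t=8 → φ=8
FR: stance ticks = 8; W→S at t=11 → φ=5
RL: stance ticks = 8; W→S at t=14 → φ=2
RR: stance ticks = 8; W→S at t=12 → φ=4


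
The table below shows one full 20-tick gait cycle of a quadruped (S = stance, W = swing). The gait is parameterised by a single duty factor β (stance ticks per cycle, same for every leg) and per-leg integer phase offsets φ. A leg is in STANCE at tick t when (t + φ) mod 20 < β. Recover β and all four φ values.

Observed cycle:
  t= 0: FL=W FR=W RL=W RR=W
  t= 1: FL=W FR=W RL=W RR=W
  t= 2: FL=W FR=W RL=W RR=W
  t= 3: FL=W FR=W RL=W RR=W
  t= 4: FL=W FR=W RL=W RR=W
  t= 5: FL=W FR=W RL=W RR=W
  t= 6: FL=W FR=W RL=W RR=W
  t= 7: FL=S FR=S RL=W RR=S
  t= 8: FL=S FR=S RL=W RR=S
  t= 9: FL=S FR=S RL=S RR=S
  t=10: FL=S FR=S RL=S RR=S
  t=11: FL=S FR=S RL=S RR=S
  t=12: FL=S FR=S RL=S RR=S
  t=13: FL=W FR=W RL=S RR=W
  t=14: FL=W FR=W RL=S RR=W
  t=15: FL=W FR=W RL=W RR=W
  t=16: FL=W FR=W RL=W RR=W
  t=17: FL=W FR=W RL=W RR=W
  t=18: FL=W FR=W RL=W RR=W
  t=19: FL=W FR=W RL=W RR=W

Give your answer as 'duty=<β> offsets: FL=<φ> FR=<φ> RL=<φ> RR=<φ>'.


duty β = stance ticks per leg = 6
FL: stance ticks = 6; W→S at t=7 → φ=13
FR: stance ticks = 6; W→S at t=7 → φ=13
RL: stance ticks = 6; W→S at t=9 → φ=11
RR: stance ticks = 6; W→S at t=7 → φ=13

duty=6 offsets: FL=13 FR=13 RL=11 RR=13


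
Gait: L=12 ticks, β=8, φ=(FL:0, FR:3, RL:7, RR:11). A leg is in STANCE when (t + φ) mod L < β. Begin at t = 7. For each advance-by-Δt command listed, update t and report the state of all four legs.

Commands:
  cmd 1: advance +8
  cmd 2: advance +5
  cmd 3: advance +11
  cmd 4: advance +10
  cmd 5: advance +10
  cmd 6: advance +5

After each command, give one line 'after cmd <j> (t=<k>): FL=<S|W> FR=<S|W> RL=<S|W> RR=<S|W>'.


start t=7: FL=S FR=W RL=S RR=S
cmd 1: advance +8 → t=15, phase=(3,6,10,2) → FL=S FR=S RL=W RR=S
cmd 2: advance +5 → t=20, phase=(8,11,3,7) → FL=W FR=W RL=S RR=S
cmd 3: advance +11 → t=31, phase=(7,10,2,6) → FL=S FR=W RL=S RR=S
cmd 4: advance +10 → t=41, phase=(5,8,0,4) → FL=S FR=W RL=S RR=S
cmd 5: advance +10 → t=51, phase=(3,6,10,2) → FL=S FR=S RL=W RR=S
cmd 6: advance +5 → t=56, phase=(8,11,3,7) → FL=W FR=W RL=S RR=S

after cmd 1 (t=15): FL=S FR=S RL=W RR=S
after cmd 2 (t=20): FL=W FR=W RL=S RR=S
after cmd 3 (t=31): FL=S FR=W RL=S RR=S
after cmd 4 (t=41): FL=S FR=W RL=S RR=S
after cmd 5 (t=51): FL=S FR=S RL=W RR=S
after cmd 6 (t=56): FL=W FR=W RL=S RR=S


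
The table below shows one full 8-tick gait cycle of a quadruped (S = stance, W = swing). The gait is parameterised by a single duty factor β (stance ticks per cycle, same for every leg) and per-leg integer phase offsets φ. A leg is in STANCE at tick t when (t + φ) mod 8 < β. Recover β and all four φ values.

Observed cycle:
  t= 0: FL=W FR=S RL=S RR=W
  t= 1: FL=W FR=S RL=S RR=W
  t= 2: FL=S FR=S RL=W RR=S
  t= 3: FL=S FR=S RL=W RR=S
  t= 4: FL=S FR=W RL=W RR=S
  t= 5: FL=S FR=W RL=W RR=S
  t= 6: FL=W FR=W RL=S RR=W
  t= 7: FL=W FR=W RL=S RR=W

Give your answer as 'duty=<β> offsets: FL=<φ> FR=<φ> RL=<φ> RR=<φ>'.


duty=4 offsets: FL=6 FR=0 RL=2 RR=6

duty β = stance ticks per leg = 4
FL: stance ticks = 4; W→S at t=2 → φ=6
FR: stance ticks = 4; W→S at t=0 → φ=0
RL: stance ticks = 4; W→S at t=6 → φ=2
RR: stance ticks = 4; W→S at t=2 → φ=6


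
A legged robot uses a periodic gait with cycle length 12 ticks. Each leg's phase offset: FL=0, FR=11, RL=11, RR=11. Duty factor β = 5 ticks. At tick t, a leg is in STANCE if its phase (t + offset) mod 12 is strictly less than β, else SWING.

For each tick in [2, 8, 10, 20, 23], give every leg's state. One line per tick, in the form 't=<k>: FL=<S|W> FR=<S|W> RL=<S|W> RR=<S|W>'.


t=2: FL=S FR=S RL=S RR=S
t=8: FL=W FR=W RL=W RR=W
t=10: FL=W FR=W RL=W RR=W
t=20: FL=W FR=W RL=W RR=W
t=23: FL=W FR=W RL=W RR=W

t=2: phase=(2,1,1,1) vs β=5 → FL=S FR=S RL=S RR=S
t=8: phase=(8,7,7,7) vs β=5 → FL=W FR=W RL=W RR=W
t=10: phase=(10,9,9,9) vs β=5 → FL=W FR=W RL=W RR=W
t=20: phase=(8,7,7,7) vs β=5 → FL=W FR=W RL=W RR=W
t=23: phase=(11,10,10,10) vs β=5 → FL=W FR=W RL=W RR=W


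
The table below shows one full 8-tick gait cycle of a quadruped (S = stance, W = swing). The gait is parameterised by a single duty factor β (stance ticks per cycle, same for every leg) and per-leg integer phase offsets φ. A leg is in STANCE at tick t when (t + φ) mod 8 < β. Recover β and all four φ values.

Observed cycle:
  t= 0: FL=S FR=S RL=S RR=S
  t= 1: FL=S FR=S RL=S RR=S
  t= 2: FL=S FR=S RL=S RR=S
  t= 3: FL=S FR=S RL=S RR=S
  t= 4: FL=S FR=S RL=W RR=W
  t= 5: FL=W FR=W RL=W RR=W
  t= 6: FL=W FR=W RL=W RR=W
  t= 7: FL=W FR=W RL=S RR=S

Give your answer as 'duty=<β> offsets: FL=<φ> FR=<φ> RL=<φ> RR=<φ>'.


duty=5 offsets: FL=0 FR=0 RL=1 RR=1

duty β = stance ticks per leg = 5
FL: stance ticks = 5; W→S at t=0 → φ=0
FR: stance ticks = 5; W→S at t=0 → φ=0
RL: stance ticks = 5; W→S at t=7 → φ=1
RR: stance ticks = 5; W→S at t=7 → φ=1


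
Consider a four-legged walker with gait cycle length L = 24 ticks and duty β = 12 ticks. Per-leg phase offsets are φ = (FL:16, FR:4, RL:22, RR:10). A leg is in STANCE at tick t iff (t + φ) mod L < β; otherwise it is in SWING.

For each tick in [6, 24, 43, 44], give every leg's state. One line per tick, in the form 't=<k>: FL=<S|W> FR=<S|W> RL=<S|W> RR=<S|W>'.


t=6: phase=(22,10,4,16) vs β=12 → FL=W FR=S RL=S RR=W
t=24: phase=(16,4,22,10) vs β=12 → FL=W FR=S RL=W RR=S
t=43: phase=(11,23,17,5) vs β=12 → FL=S FR=W RL=W RR=S
t=44: phase=(12,0,18,6) vs β=12 → FL=W FR=S RL=W RR=S

t=6: FL=W FR=S RL=S RR=W
t=24: FL=W FR=S RL=W RR=S
t=43: FL=S FR=W RL=W RR=S
t=44: FL=W FR=S RL=W RR=S


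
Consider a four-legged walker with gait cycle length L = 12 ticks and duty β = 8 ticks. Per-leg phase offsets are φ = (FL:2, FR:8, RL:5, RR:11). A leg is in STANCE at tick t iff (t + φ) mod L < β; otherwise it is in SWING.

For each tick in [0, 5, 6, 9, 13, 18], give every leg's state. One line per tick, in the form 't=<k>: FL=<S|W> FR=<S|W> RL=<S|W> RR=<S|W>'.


t=0: FL=S FR=W RL=S RR=W
t=5: FL=S FR=S RL=W RR=S
t=6: FL=W FR=S RL=W RR=S
t=9: FL=W FR=S RL=S RR=W
t=13: FL=S FR=W RL=S RR=S
t=18: FL=W FR=S RL=W RR=S

t=0: phase=(2,8,5,11) vs β=8 → FL=S FR=W RL=S RR=W
t=5: phase=(7,1,10,4) vs β=8 → FL=S FR=S RL=W RR=S
t=6: phase=(8,2,11,5) vs β=8 → FL=W FR=S RL=W RR=S
t=9: phase=(11,5,2,8) vs β=8 → FL=W FR=S RL=S RR=W
t=13: phase=(3,9,6,0) vs β=8 → FL=S FR=W RL=S RR=S
t=18: phase=(8,2,11,5) vs β=8 → FL=W FR=S RL=W RR=S


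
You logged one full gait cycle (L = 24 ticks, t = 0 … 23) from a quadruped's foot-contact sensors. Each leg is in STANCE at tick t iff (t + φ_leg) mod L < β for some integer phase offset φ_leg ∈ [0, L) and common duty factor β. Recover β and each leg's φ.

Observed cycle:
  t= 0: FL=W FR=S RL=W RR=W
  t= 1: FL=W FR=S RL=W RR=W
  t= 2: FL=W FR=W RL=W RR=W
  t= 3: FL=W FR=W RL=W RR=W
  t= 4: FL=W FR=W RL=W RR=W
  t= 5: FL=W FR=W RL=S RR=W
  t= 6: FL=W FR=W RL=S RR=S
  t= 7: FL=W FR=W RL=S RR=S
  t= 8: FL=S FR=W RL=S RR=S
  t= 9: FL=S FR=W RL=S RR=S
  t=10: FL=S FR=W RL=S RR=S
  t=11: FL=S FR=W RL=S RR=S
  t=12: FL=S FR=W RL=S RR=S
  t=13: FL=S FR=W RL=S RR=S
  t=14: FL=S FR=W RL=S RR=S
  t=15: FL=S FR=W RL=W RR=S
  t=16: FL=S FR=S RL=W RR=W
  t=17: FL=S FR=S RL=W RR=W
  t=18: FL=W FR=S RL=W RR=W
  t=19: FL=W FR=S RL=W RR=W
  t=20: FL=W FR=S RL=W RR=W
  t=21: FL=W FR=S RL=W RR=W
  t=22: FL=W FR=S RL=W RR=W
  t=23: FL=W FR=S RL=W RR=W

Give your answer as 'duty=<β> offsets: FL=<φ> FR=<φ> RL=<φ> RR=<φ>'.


duty=10 offsets: FL=16 FR=8 RL=19 RR=18

duty β = stance ticks per leg = 10
FL: stance ticks = 10; W→S at t=8 → φ=16
FR: stance ticks = 10; W→S at t=16 → φ=8
RL: stance ticks = 10; W→S at t=5 → φ=19
RR: stance ticks = 10; W→S at t=6 → φ=18


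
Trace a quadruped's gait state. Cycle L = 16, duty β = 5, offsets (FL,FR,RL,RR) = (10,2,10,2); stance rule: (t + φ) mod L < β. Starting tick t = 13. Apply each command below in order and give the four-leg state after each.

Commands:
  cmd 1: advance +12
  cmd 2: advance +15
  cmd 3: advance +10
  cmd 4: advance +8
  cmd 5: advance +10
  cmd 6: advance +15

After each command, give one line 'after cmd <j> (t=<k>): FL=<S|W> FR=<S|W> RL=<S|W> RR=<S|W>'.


start t=13: FL=W FR=W RL=W RR=W
cmd 1: advance +12 → t=25, phase=(3,11,3,11) → FL=S FR=W RL=S RR=W
cmd 2: advance +15 → t=40, phase=(2,10,2,10) → FL=S FR=W RL=S RR=W
cmd 3: advance +10 → t=50, phase=(12,4,12,4) → FL=W FR=S RL=W RR=S
cmd 4: advance +8 → t=58, phase=(4,12,4,12) → FL=S FR=W RL=S RR=W
cmd 5: advance +10 → t=68, phase=(14,6,14,6) → FL=W FR=W RL=W RR=W
cmd 6: advance +15 → t=83, phase=(13,5,13,5) → FL=W FR=W RL=W RR=W

after cmd 1 (t=25): FL=S FR=W RL=S RR=W
after cmd 2 (t=40): FL=S FR=W RL=S RR=W
after cmd 3 (t=50): FL=W FR=S RL=W RR=S
after cmd 4 (t=58): FL=S FR=W RL=S RR=W
after cmd 5 (t=68): FL=W FR=W RL=W RR=W
after cmd 6 (t=83): FL=W FR=W RL=W RR=W


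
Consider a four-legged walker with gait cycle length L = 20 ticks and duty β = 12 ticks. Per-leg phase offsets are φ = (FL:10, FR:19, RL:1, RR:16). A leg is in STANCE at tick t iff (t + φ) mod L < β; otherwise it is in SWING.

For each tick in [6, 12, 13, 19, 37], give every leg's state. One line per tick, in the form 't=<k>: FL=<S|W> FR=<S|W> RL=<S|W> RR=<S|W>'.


t=6: FL=W FR=S RL=S RR=S
t=12: FL=S FR=S RL=W RR=S
t=13: FL=S FR=W RL=W RR=S
t=19: FL=S FR=W RL=S RR=W
t=37: FL=S FR=W RL=W RR=W

t=6: phase=(16,5,7,2) vs β=12 → FL=W FR=S RL=S RR=S
t=12: phase=(2,11,13,8) vs β=12 → FL=S FR=S RL=W RR=S
t=13: phase=(3,12,14,9) vs β=12 → FL=S FR=W RL=W RR=S
t=19: phase=(9,18,0,15) vs β=12 → FL=S FR=W RL=S RR=W
t=37: phase=(7,16,18,13) vs β=12 → FL=S FR=W RL=W RR=W


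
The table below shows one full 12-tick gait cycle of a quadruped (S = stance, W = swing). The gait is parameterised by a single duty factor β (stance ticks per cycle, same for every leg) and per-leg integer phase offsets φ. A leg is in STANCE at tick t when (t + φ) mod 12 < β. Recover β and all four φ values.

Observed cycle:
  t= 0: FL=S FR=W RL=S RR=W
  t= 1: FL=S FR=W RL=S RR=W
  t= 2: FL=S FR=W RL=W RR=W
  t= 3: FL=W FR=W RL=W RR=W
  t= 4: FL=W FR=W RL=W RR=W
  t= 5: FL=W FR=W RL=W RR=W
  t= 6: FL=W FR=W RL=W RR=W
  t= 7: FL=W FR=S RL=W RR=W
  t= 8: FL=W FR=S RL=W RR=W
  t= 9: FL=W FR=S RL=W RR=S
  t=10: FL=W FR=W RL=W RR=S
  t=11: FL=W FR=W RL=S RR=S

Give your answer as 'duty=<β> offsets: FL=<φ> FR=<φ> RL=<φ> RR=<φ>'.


duty β = stance ticks per leg = 3
FL: stance ticks = 3; W→S at t=0 → φ=0
FR: stance ticks = 3; W→S at t=7 → φ=5
RL: stance ticks = 3; W→S at t=11 → φ=1
RR: stance ticks = 3; W→S at t=9 → φ=3

duty=3 offsets: FL=0 FR=5 RL=1 RR=3


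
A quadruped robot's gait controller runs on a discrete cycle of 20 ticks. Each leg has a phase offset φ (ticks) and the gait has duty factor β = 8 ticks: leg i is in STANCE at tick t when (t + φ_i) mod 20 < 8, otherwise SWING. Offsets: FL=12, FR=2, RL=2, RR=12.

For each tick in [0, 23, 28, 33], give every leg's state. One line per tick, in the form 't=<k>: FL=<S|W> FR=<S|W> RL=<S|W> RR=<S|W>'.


t=0: phase=(12,2,2,12) vs β=8 → FL=W FR=S RL=S RR=W
t=23: phase=(15,5,5,15) vs β=8 → FL=W FR=S RL=S RR=W
t=28: phase=(0,10,10,0) vs β=8 → FL=S FR=W RL=W RR=S
t=33: phase=(5,15,15,5) vs β=8 → FL=S FR=W RL=W RR=S

t=0: FL=W FR=S RL=S RR=W
t=23: FL=W FR=S RL=S RR=W
t=28: FL=S FR=W RL=W RR=S
t=33: FL=S FR=W RL=W RR=S


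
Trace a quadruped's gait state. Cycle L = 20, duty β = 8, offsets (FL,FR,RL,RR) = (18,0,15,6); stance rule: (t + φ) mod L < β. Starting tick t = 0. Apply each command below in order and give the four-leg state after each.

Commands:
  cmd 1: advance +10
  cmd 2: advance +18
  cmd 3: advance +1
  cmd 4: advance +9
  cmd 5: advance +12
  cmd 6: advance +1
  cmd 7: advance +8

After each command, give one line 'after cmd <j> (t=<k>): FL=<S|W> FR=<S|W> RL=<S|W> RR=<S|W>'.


start t=0: FL=W FR=S RL=W RR=S
cmd 1: advance +10 → t=10, phase=(8,10,5,16) → FL=W FR=W RL=S RR=W
cmd 2: advance +18 → t=28, phase=(6,8,3,14) → FL=S FR=W RL=S RR=W
cmd 3: advance +1 → t=29, phase=(7,9,4,15) → FL=S FR=W RL=S RR=W
cmd 4: advance +9 → t=38, phase=(16,18,13,4) → FL=W FR=W RL=W RR=S
cmd 5: advance +12 → t=50, phase=(8,10,5,16) → FL=W FR=W RL=S RR=W
cmd 6: advance +1 → t=51, phase=(9,11,6,17) → FL=W FR=W RL=S RR=W
cmd 7: advance +8 → t=59, phase=(17,19,14,5) → FL=W FR=W RL=W RR=S

after cmd 1 (t=10): FL=W FR=W RL=S RR=W
after cmd 2 (t=28): FL=S FR=W RL=S RR=W
after cmd 3 (t=29): FL=S FR=W RL=S RR=W
after cmd 4 (t=38): FL=W FR=W RL=W RR=S
after cmd 5 (t=50): FL=W FR=W RL=S RR=W
after cmd 6 (t=51): FL=W FR=W RL=S RR=W
after cmd 7 (t=59): FL=W FR=W RL=W RR=S
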